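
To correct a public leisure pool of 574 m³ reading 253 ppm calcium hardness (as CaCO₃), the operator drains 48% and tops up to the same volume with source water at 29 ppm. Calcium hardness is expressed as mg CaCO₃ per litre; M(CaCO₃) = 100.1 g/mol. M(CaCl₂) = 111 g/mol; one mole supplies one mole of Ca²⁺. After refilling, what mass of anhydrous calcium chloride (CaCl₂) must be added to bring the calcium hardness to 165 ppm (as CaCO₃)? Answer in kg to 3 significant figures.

Volume: 574 m³ = 574,000 L.
After draining 48% and refilling: 253 × 0.52 + 29 × 0.48 = 145.48 ppm.
Deficit to target: 165 − 145.48 = 19.52 mg/L.
As CaCO₃: 19.52 mg/L × 574,000 L = 11,200 g; ÷ 100.1 = 111.9 mol Ca²⁺.
Mass: 111.9 × 111 = 12,420 g.

12.4 kg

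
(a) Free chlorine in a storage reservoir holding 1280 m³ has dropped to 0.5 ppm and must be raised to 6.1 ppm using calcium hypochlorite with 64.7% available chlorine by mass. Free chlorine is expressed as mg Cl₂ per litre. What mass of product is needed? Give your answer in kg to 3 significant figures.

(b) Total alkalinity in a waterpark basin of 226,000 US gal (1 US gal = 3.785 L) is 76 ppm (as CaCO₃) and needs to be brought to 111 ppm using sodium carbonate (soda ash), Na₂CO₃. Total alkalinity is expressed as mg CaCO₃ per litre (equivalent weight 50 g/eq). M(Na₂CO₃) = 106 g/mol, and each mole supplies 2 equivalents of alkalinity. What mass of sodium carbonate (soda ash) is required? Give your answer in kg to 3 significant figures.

(a) 11.1 kg; (b) 31.7 kg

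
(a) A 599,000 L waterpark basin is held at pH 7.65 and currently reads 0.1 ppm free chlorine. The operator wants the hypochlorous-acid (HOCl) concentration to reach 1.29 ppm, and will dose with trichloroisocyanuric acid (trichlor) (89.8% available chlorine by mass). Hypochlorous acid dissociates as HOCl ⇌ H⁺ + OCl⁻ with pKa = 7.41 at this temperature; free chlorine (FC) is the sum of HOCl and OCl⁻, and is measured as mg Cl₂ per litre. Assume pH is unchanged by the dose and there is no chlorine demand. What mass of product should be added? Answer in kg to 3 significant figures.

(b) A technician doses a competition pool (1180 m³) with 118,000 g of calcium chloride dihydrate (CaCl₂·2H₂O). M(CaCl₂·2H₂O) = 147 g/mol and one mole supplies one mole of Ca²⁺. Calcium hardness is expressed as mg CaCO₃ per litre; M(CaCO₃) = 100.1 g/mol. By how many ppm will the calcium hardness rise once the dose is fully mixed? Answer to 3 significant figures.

(a) [OCl⁻]/[HOCl] = 10^(pH − pKa) = 10^(7.65 − 7.41) = 1.738; fraction as HOCl = 1/(1 + 1.738) = 0.3653.
(a) Free chlorine required for 1.29 ppm HOCl: 1.29 / 0.3653 = 3.532 ppm.
(a) FC to add: 3.532 − 0.1 = 3.432 mg/L as Cl₂.
(a) Cl₂ equivalent: 3.432 mg/L × 599,000 L = 2056 g.
(a) Product at 89.8% available Cl: 2056 / 0.898 = 2289 g.

(b) Volume: 1180 m³ = 1,180,000 L.
(b) Moles of Ca²⁺: 118,000 g ÷ 147 g/mol = 802.7 mol.
(b) As CaCO₃: 802.7 mol × 100.1 g/mol = 80,350 g.
(b) Rise: 80,350 g / 1,180,000 L × 1000 = 68.1 mg/L.

(a) 2.29 kg; (b) 68.1 ppm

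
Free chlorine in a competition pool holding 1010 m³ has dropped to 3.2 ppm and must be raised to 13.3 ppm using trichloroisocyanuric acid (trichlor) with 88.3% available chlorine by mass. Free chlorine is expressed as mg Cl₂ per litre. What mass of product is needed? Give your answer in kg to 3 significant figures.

Volume: 1010 m³ = 1,010,000 L.
Chlorine deficit: 13.3 − 3.2 = 10.1 ppm = 10.1 mg/L as Cl₂.
Cl₂ equivalent needed: 10.1 mg/L × 1,010,000 L = 10,200,000 mg = 10,200 g.
Product at 88.3% available chlorine: 10,200 / 0.883 = 11,550 g.

11.6 kg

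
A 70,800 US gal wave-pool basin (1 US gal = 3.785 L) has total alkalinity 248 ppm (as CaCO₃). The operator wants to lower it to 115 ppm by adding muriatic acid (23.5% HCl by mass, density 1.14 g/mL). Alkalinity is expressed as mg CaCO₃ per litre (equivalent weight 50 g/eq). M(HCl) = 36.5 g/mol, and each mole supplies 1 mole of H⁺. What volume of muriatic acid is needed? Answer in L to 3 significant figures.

97.1 L

Volume: 70,800 US gal × 3.785 L/gal = 267,978 L.
Alkalinity to neutralize: (248 − 115) = 133 mg/L as CaCO₃ × 267,978 L = 35,640 g as CaCO₃.
Equivalents of H⁺ required: 35,640 ÷ 50 g/eq = 712.8 eq = 712.8 mol HCl.
Mass of HCl: 712.8 × 36.5 = 26,020 g.
Mass of 23.5% solution: 26,020 / 0.235 = 110,700 g.
Volume: 110,700 g ÷ 1.14 g/mL = 97,120 mL.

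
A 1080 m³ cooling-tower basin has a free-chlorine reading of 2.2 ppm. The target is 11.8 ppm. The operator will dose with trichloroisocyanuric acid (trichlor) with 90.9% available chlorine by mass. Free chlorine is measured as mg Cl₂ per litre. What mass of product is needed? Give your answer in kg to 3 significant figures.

11.4 kg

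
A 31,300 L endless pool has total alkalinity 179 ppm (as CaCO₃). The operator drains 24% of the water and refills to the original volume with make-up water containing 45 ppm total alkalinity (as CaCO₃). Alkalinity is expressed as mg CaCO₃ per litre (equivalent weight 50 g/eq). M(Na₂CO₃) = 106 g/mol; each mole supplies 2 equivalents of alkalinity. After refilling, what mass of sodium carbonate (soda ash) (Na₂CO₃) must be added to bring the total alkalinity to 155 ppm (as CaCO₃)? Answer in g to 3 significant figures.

271 g

After draining 24% and refilling: 179 × 0.76 + 45 × 0.24 = 146.84 ppm.
Deficit to target: 155 − 146.84 = 8.16 mg/L.
As CaCO₃: 8.16 mg/L × 31,300 L = 255.4 g; ÷ 50 g/eq ÷ 2 = 2.554 mol Na₂CO₃.
Mass: 2.554 × 106 = 270.7 g.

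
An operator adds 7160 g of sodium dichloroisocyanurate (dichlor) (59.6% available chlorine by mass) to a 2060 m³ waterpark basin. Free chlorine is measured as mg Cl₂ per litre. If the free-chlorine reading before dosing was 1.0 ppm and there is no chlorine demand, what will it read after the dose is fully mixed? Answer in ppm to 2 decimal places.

3.07 ppm

Volume: 2060 m³ = 2,060,000 L.
Available chlorine delivered: 7160 g × 0.596 = 4267 g as Cl₂.
Concentration rise: 4267 g / 2,060,000 L = 2.072 mg/L = 2.07 ppm.
Final FC: 1.0 + 2.07 = 3.07 ppm.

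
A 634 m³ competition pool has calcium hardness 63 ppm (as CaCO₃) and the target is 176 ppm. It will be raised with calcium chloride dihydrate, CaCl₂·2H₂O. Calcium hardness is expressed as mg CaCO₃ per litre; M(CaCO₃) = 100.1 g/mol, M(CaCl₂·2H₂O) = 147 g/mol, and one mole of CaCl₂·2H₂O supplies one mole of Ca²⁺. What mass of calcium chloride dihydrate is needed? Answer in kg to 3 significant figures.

Volume: 634 m³ = 634,000 L.
Hardness to add: (176 − 63) = 113 mg/L as CaCO₃ × 634,000 L = 71,640 g as CaCO₃.
Moles of Ca²⁺ (1 mol Ca²⁺ ≡ 1 mol CaCO₃): 71,640 / 100.1 g/mol = 715.7 mol.
Mass of CaCl₂·2H₂O: 715.7 × 147 = 105,200 g.

105 kg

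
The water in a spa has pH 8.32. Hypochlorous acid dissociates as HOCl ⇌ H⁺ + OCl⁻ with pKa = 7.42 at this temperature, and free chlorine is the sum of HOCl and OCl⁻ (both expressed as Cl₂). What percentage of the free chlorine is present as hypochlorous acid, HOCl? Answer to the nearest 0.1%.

11.2%

[OCl⁻]/[HOCl] = 10^(pH − pKa) = 10^(8.32 − 7.42) = 10^0.90 = 7.943.
Fraction as HOCl = 1 / (1 + 7.943) = 0.1118.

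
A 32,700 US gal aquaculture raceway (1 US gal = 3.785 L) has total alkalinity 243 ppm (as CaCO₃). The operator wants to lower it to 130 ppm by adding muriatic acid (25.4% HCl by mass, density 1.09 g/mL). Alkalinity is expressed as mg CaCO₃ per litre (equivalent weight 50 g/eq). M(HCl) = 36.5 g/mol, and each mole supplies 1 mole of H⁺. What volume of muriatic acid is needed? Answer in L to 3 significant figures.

Volume: 32,700 US gal × 3.785 L/gal = 123,770 L.
Alkalinity to neutralize: (243 − 130) = 113 mg/L as CaCO₃ × 123,770 L = 13,990 g as CaCO₃.
Equivalents of H⁺ required: 13,990 ÷ 50 g/eq = 279.7 eq = 279.7 mol HCl.
Mass of HCl: 279.7 × 36.5 = 10,210 g.
Mass of 25.4% solution: 10,210 / 0.254 = 40,200 g.
Volume: 40,200 g ÷ 1.09 g/mL = 36,880 mL.

36.9 L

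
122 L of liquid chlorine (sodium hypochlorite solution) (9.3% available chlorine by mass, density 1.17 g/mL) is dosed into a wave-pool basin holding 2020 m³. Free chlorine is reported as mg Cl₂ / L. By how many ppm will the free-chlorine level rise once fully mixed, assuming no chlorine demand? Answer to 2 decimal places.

Volume: 2020 m³ = 2,020,000 L.
Mass of solution: 122 L × 1000 mL/L × 1.17 g/mL = 142,700 g.
Available chlorine delivered: 142,700 g × 0.093 = 13,270 g as Cl₂.
Concentration rise: 13,270 g / 2,020,000 L = 6.572 mg/L = 6.57 ppm.

6.57 ppm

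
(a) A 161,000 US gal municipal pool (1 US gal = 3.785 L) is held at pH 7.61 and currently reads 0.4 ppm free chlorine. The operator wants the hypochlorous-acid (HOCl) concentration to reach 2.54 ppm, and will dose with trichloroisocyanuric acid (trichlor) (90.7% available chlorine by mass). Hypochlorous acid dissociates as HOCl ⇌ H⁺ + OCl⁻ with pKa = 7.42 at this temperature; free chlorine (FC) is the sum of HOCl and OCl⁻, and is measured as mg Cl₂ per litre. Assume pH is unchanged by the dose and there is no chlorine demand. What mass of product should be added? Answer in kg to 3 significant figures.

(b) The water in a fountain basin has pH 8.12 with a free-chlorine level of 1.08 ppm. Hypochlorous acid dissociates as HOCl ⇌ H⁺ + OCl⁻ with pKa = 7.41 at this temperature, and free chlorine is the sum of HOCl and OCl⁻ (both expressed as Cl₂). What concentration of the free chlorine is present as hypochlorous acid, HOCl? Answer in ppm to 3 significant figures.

(a) 4.08 kg; (b) 0.176 ppm

(a) Volume: 161,000 US gal × 3.785 L/gal = 609,385 L.
(a) [OCl⁻]/[HOCl] = 10^(pH − pKa) = 10^(7.61 − 7.42) = 1.549; fraction as HOCl = 1/(1 + 1.549) = 0.3923.
(a) Free chlorine required for 2.54 ppm HOCl: 2.54 / 0.3923 = 6.474 ppm.
(a) FC to add: 6.474 − 0.4 = 6.074 mg/L as Cl₂.
(a) Cl₂ equivalent: 6.074 mg/L × 609,385 L = 3701 g.
(a) Product at 90.7% available Cl: 3701 / 0.907 = 4081 g.

(b) [OCl⁻]/[HOCl] = 10^(pH − pKa) = 10^(8.12 − 7.41) = 10^0.71 = 5.129.
(b) Fraction as HOCl = 1 / (1 + 5.129) = 0.1632.
(b) HOCl = 0.1632 × 1.08 ppm = 0.1762 ppm.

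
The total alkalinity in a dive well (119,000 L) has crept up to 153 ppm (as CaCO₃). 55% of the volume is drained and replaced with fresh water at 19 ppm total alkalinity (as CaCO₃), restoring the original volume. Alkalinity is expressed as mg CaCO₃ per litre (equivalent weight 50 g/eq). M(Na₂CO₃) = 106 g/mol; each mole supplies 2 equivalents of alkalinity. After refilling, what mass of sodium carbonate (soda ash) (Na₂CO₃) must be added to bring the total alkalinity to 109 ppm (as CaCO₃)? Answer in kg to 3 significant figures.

After draining 55% and refilling: 153 × 0.45 + 19 × 0.55 = 79.3 ppm.
Deficit to target: 109 − 79.3 = 29.7 mg/L.
As CaCO₃: 29.7 mg/L × 119,000 L = 3534 g; ÷ 50 g/eq ÷ 2 = 35.34 mol Na₂CO₃.
Mass: 35.34 × 106 = 3746 g.

3.75 kg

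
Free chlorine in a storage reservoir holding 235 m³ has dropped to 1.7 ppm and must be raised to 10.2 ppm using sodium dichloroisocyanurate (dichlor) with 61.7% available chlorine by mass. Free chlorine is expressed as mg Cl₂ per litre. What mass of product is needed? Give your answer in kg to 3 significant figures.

Volume: 235 m³ = 235,000 L.
Chlorine deficit: 10.2 − 1.7 = 8.5 ppm = 8.5 mg/L as Cl₂.
Cl₂ equivalent needed: 8.5 mg/L × 235,000 L = 1,998,000 mg = 1998 g.
Product at 61.7% available chlorine: 1998 / 0.617 = 3237 g.

3.24 kg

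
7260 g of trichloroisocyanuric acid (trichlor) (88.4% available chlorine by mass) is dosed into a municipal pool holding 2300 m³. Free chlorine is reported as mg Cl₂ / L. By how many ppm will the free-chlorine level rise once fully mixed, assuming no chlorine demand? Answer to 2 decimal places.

Volume: 2300 m³ = 2,300,000 L.
Available chlorine delivered: 7260 g × 0.884 = 6418 g as Cl₂.
Concentration rise: 6418 g / 2,300,000 L = 2.79 mg/L = 2.79 ppm.

2.79 ppm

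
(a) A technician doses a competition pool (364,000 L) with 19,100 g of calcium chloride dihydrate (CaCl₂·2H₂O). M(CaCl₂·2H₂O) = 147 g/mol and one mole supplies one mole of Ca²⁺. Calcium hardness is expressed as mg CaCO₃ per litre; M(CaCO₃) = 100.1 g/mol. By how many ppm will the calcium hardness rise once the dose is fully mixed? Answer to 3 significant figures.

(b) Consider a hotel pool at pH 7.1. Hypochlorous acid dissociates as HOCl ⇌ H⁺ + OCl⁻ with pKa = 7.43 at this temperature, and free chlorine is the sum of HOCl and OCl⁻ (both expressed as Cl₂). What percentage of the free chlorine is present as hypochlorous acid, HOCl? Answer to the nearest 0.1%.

(a) 35.7 ppm; (b) 68.1%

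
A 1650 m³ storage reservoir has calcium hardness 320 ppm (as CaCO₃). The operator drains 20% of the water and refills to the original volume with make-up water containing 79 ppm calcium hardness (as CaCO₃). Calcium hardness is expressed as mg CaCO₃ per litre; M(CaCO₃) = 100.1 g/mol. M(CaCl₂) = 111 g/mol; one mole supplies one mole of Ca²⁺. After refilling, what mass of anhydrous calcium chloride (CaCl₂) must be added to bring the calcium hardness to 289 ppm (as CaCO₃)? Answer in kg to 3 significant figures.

31.5 kg

Volume: 1650 m³ = 1,650,000 L.
After draining 20% and refilling: 320 × 0.80 + 79 × 0.20 = 271.8 ppm.
Deficit to target: 289 − 271.8 = 17.2 mg/L.
As CaCO₃: 17.2 mg/L × 1,650,000 L = 28,380 g; ÷ 100.1 = 283.5 mol Ca²⁺.
Mass: 283.5 × 111 = 31,470 g.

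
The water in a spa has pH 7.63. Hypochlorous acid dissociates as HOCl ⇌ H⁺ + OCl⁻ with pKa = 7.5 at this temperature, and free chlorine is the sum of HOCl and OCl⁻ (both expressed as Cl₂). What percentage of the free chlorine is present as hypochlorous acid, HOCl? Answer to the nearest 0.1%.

42.6%

[OCl⁻]/[HOCl] = 10^(pH − pKa) = 10^(7.63 − 7.5) = 10^0.13 = 1.349.
Fraction as HOCl = 1 / (1 + 1.349) = 0.4257.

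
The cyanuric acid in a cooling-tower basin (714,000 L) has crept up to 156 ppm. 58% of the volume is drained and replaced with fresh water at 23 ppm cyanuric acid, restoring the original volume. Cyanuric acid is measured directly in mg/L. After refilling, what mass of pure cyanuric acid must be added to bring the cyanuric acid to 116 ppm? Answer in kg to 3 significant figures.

After draining 58% and refilling: 156 × 0.42 + 23 × 0.58 = 78.86 ppm.
Deficit to target: 116 − 78.86 = 37.14 mg/L.
Mass: 37.14 mg/L × 714,000 L = 26,520 g cyanuric acid.

26.5 kg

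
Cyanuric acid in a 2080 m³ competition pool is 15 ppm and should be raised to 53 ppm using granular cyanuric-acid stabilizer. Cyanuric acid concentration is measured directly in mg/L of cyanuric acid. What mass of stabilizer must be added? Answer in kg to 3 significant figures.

79.0 kg

Volume: 2080 m³ = 2,080,000 L.
CYA to add: (53 − 15) = 38 mg/L × 2,080,000 L = 79,040 g cyanuric acid.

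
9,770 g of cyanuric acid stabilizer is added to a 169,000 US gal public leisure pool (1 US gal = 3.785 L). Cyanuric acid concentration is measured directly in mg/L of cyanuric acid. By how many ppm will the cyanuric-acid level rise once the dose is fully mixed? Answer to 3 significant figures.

Volume: 169,000 US gal × 3.785 L/gal = 639,665 L.
Rise: 9,770 g / 639,665 L × 1000 = 15.27 mg/L.

15.3 ppm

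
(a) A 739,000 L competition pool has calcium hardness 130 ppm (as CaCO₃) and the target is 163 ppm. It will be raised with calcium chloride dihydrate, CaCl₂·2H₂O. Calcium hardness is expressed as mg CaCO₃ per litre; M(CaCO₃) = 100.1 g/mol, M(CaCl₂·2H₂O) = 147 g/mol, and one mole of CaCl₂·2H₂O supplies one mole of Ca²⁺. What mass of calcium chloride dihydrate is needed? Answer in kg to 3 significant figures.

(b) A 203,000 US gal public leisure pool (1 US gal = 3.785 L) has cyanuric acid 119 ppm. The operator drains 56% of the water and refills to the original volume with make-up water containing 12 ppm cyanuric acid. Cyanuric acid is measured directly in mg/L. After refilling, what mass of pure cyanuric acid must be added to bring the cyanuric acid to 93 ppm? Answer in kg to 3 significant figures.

(a) Hardness to add: (163 − 130) = 33 mg/L as CaCO₃ × 739,000 L = 24,390 g as CaCO₃.
(a) Moles of Ca²⁺ (1 mol Ca²⁺ ≡ 1 mol CaCO₃): 24,390 / 100.1 g/mol = 243.6 mol.
(a) Mass of CaCl₂·2H₂O: 243.6 × 147 = 35,810 g.

(b) Volume: 203,000 US gal × 3.785 L/gal = 768,355 L.
(b) After draining 56% and refilling: 119 × 0.44 + 12 × 0.56 = 59.08 ppm.
(b) Deficit to target: 93 − 59.08 = 33.92 mg/L.
(b) Mass: 33.92 mg/L × 768,355 L = 26,060 g cyanuric acid.

(a) 35.8 kg; (b) 26.1 kg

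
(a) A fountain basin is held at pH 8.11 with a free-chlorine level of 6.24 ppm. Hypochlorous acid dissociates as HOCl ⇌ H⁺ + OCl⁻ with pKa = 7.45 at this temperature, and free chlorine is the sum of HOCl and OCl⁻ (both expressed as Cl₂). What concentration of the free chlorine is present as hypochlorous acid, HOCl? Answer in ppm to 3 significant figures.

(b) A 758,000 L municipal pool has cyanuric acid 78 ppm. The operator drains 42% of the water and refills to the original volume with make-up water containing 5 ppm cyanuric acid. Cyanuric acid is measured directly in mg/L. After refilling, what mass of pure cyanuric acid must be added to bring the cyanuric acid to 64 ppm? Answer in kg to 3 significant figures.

(a) [OCl⁻]/[HOCl] = 10^(pH − pKa) = 10^(8.11 − 7.45) = 10^0.66 = 4.571.
(a) Fraction as HOCl = 1 / (1 + 4.571) = 0.1795.
(a) HOCl = 0.1795 × 6.24 ppm = 1.12 ppm.

(b) After draining 42% and refilling: 78 × 0.58 + 5 × 0.42 = 47.34 ppm.
(b) Deficit to target: 64 − 47.34 = 16.66 mg/L.
(b) Mass: 16.66 mg/L × 758,000 L = 12,630 g cyanuric acid.

(a) 1.12 ppm; (b) 12.6 kg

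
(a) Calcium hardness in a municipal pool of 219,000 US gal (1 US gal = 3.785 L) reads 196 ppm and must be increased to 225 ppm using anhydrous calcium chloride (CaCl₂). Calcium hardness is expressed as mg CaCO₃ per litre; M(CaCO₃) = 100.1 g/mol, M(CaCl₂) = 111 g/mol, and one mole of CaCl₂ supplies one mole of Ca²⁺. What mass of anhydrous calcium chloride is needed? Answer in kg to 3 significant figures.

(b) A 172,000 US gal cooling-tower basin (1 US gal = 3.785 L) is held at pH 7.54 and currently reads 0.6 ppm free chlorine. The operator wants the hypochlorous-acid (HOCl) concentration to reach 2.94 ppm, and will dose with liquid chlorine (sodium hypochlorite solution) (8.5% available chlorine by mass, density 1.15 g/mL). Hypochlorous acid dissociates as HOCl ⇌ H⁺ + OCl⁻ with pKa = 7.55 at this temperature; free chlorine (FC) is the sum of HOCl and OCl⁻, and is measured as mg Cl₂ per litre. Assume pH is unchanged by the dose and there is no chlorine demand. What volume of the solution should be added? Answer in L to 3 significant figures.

(a) Volume: 219,000 US gal × 3.785 L/gal = 828,915 L.
(a) Hardness to add: (225 − 196) = 29 mg/L as CaCO₃ × 828,915 L = 24,040 g as CaCO₃.
(a) Moles of Ca²⁺ (1 mol Ca²⁺ ≡ 1 mol CaCO₃): 24,040 / 100.1 g/mol = 240.1 mol.
(a) Mass of CaCl₂: 240.1 × 111 = 26,660 g.

(b) Volume: 172,000 US gal × 3.785 L/gal = 651,020 L.
(b) [OCl⁻]/[HOCl] = 10^(pH − pKa) = 10^(7.54 − 7.55) = 0.9772; fraction as HOCl = 1/(1 + 0.9772) = 0.5058.
(b) Free chlorine required for 2.94 ppm HOCl: 2.94 / 0.5058 = 5.813 ppm.
(b) FC to add: 5.813 − 0.6 = 5.213 mg/L as Cl₂.
(b) Cl₂ equivalent: 5.213 mg/L × 651,020 L = 3394 g.
(b) Product at 8.5% available Cl: 3394 / 0.085 = 39,930 g.
(b) Volume: 39,930 g ÷ 1.15 g/mL = 34,720 mL.

(a) 26.7 kg; (b) 34.7 L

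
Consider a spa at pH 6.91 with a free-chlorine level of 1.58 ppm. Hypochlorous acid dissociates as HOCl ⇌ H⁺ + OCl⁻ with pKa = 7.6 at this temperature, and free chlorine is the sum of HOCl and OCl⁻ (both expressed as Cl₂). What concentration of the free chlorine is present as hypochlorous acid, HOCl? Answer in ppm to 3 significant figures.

1.31 ppm

[OCl⁻]/[HOCl] = 10^(pH − pKa) = 10^(6.91 − 7.6) = 10^-0.69 = 0.2042.
Fraction as HOCl = 1 / (1 + 0.2042) = 0.8304.
HOCl = 0.8304 × 1.58 ppm = 1.312 ppm.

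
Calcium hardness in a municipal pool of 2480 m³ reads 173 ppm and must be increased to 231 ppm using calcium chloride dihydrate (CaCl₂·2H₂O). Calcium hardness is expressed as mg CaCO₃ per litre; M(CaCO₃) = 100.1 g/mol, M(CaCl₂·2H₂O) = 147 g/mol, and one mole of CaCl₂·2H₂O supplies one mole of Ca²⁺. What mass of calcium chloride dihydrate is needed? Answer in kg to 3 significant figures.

Volume: 2480 m³ = 2,480,000 L.
Hardness to add: (231 − 173) = 58 mg/L as CaCO₃ × 2,480,000 L = 143,800 g as CaCO₃.
Moles of Ca²⁺ (1 mol Ca²⁺ ≡ 1 mol CaCO₃): 143,800 / 100.1 g/mol = 1437 mol.
Mass of CaCl₂·2H₂O: 1437 × 147 = 211,200 g.

211 kg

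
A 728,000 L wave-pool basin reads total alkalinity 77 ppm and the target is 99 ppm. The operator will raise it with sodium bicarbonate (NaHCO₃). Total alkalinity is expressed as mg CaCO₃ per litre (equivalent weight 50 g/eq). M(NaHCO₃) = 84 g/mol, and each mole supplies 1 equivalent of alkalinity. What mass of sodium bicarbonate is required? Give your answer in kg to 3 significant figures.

26.9 kg

Alkalinity to add: (99 − 77) = 22 mg/L as CaCO₃ × 728,000 L = 16,020 g as CaCO₃.
Equivalents: 16,020 g ÷ 50 g/eq = 320.3 eq.
NaHCO₃ supplies 1 eq per mole → 320.3 mol.
Mass: 320.3 mol × 84 g/mol = 26,910 g.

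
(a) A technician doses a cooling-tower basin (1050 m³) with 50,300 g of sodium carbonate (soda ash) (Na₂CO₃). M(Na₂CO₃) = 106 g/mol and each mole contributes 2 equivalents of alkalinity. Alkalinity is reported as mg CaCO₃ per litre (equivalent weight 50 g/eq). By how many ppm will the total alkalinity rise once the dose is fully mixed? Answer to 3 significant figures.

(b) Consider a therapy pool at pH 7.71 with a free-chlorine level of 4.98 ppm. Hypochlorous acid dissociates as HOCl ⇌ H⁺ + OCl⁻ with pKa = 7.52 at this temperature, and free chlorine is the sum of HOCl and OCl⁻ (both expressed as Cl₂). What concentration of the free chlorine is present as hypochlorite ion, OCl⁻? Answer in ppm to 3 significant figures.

(a) Volume: 1050 m³ = 1,050,000 L.
(a) Moles of Na₂CO₃: 50,300 g ÷ 106 g/mol = 474.5 mol → 949.1 eq of alkalinity.
(a) As CaCO₃: 949.1 eq × 50 g/eq = 47,450 g.
(a) Rise: 47,450 g / 1,050,000 L × 1000 = 45.19 mg/L.

(b) [OCl⁻]/[HOCl] = 10^(pH − pKa) = 10^(7.71 − 7.52) = 10^0.19 = 1.549.
(b) Fraction as HOCl = 1 / (1 + 1.549) = 0.3923.
(b) OCl⁻ = (1 − 0.3923) × 4.98 ppm = 3.026 ppm.

(a) 45.2 ppm; (b) 3.03 ppm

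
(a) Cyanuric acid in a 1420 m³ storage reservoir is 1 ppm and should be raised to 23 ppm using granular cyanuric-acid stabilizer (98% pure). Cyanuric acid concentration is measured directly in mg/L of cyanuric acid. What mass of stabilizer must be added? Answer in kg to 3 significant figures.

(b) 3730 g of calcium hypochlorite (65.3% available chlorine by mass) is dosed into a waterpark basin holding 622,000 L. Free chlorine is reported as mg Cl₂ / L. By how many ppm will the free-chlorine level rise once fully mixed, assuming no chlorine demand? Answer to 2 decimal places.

(a) 31.9 kg; (b) 3.92 ppm

(a) Volume: 1420 m³ = 1,420,000 L.
(a) CYA to add: (23 − 1) = 22 mg/L × 1,420,000 L = 31,240 g cyanuric acid.
(a) At 98% purity: 31,240 / 0.98 = 31,880 g product.

(b) Available chlorine delivered: 3730 g × 0.653 = 2436 g as Cl₂.
(b) Concentration rise: 2436 g / 622,000 L = 3.916 mg/L = 3.92 ppm.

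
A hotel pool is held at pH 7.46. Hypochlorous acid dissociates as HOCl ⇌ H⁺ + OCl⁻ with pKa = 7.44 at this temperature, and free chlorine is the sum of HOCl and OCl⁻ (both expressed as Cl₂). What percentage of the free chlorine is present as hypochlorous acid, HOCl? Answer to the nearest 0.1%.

48.8%

[OCl⁻]/[HOCl] = 10^(pH − pKa) = 10^(7.46 − 7.44) = 10^0.02 = 1.047.
Fraction as HOCl = 1 / (1 + 1.047) = 0.4885.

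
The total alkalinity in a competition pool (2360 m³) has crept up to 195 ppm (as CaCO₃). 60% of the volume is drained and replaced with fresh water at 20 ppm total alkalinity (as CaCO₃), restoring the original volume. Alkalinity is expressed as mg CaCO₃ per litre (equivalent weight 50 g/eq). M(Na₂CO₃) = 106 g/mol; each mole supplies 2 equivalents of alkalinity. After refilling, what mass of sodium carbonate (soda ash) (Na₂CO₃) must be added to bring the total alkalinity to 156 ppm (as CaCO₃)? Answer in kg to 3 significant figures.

Volume: 2360 m³ = 2,360,000 L.
After draining 60% and refilling: 195 × 0.40 + 20 × 0.60 = 90 ppm.
Deficit to target: 156 − 90 = 66 mg/L.
As CaCO₃: 66 mg/L × 2,360,000 L = 155,800 g; ÷ 50 g/eq ÷ 2 = 1558 mol Na₂CO₃.
Mass: 1558 × 106 = 165,100 g.

165 kg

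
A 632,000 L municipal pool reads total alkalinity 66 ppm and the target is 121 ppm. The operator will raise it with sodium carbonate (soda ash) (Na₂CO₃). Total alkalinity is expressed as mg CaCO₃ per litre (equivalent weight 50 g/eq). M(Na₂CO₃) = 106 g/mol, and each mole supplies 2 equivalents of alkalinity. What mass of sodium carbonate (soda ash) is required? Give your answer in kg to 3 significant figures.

36.8 kg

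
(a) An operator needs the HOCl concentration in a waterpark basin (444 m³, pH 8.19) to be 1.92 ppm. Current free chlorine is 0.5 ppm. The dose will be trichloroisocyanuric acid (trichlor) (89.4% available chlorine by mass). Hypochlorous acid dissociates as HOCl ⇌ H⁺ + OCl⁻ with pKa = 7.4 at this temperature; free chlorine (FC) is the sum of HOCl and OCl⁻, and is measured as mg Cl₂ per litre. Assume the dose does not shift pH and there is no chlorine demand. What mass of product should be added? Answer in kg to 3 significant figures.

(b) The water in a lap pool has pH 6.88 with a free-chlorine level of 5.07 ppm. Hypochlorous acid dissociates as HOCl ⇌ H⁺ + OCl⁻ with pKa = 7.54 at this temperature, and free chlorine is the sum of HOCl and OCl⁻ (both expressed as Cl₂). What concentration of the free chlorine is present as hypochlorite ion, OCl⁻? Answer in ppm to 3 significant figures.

(a) Volume: 444 m³ = 444,000 L.
(a) [OCl⁻]/[HOCl] = 10^(pH − pKa) = 10^(8.19 − 7.4) = 6.166; fraction as HOCl = 1/(1 + 6.166) = 0.1395.
(a) Free chlorine required for 1.92 ppm HOCl: 1.92 / 0.1395 = 13.76 ppm.
(a) FC to add: 13.76 − 0.5 = 13.26 mg/L as Cl₂.
(a) Cl₂ equivalent: 13.26 mg/L × 444,000 L = 5887 g.
(a) Product at 89.4% available Cl: 5887 / 0.894 = 6585 g.

(b) [OCl⁻]/[HOCl] = 10^(pH − pKa) = 10^(6.88 − 7.54) = 10^-0.66 = 0.2188.
(b) Fraction as HOCl = 1 / (1 + 0.2188) = 0.8205.
(b) OCl⁻ = (1 − 0.8205) × 5.07 ppm = 0.9101 ppm.

(a) 6.58 kg; (b) 0.910 ppm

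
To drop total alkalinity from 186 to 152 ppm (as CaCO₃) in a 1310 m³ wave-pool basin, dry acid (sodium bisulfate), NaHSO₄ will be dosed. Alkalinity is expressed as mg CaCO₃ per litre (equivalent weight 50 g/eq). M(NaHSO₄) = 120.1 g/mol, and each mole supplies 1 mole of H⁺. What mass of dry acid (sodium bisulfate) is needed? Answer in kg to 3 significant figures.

Volume: 1310 m³ = 1,310,000 L.
Alkalinity to neutralize: (186 − 152) = 34 mg/L as CaCO₃ × 1,310,000 L = 44,540 g as CaCO₃.
Equivalents of H⁺ required: 44,540 ÷ 50 g/eq = 890.8 eq = 890.8 mol NaHSO₄.
Mass of NaHSO₄: 890.8 × 120.1 = 107,000 g.

107 kg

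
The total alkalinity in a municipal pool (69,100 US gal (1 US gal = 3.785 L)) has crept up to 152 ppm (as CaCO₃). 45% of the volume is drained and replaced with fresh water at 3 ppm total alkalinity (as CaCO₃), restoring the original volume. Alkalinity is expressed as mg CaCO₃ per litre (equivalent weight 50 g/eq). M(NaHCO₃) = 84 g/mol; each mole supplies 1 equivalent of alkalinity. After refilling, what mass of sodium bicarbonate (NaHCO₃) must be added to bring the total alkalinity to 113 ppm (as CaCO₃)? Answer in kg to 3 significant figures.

Volume: 69,100 US gal × 3.785 L/gal = 261,544 L.
After draining 45% and refilling: 152 × 0.55 + 3 × 0.45 = 84.95 ppm.
Deficit to target: 113 − 84.95 = 28.05 mg/L.
As CaCO₃: 28.05 mg/L × 261,544 L = 7336 g; ÷ 50 g/eq ÷ 1 = 146.7 mol NaHCO₃.
Mass: 146.7 × 84 = 12,320 g.

12.3 kg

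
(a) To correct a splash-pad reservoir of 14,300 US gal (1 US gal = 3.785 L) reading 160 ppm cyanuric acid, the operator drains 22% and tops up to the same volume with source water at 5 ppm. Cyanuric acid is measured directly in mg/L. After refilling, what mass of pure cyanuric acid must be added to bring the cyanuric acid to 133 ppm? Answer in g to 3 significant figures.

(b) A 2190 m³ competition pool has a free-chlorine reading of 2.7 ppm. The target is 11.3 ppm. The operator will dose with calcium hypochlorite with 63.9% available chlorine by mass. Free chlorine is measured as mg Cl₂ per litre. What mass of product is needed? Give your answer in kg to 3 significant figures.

(a) 384 g; (b) 29.5 kg

(a) Volume: 14,300 US gal × 3.785 L/gal = 54,126 L.
(a) After draining 22% and refilling: 160 × 0.78 + 5 × 0.22 = 125.9 ppm.
(a) Deficit to target: 133 − 125.9 = 7.1 mg/L.
(a) Mass: 7.1 mg/L × 54,126 L = 384.3 g cyanuric acid.

(b) Volume: 2190 m³ = 2,190,000 L.
(b) Chlorine deficit: 11.3 − 2.7 = 8.6 ppm = 8.6 mg/L as Cl₂.
(b) Cl₂ equivalent needed: 8.6 mg/L × 2,190,000 L = 18,830,000 mg = 18,830 g.
(b) Product at 63.9% available chlorine: 18,830 / 0.639 = 29,470 g.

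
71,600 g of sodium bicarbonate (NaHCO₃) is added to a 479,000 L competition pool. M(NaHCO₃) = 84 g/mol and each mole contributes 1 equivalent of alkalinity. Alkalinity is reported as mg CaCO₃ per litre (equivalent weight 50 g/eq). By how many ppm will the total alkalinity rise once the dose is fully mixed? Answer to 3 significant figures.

89.0 ppm

Moles of NaHCO₃: 71,600 g ÷ 84 g/mol = 852.4 mol → 852.4 eq of alkalinity.
As CaCO₃: 852.4 eq × 50 g/eq = 42,620 g.
Rise: 42,620 g / 479,000 L × 1000 = 88.98 mg/L.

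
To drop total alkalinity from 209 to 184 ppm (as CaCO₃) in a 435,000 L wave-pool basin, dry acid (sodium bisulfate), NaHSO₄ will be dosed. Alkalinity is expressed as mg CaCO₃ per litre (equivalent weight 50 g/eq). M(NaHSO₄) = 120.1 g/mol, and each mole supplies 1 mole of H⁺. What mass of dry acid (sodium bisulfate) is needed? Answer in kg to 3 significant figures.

Alkalinity to neutralize: (209 − 184) = 25 mg/L as CaCO₃ × 435,000 L = 10,880 g as CaCO₃.
Equivalents of H⁺ required: 10,880 ÷ 50 g/eq = 217.5 eq = 217.5 mol NaHSO₄.
Mass of NaHSO₄: 217.5 × 120.1 = 26,120 g.

26.1 kg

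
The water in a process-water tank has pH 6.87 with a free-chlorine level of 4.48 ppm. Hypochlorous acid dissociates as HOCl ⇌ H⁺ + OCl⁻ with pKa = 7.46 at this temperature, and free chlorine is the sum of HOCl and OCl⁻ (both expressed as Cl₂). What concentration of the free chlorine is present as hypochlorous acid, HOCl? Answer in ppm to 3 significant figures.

[OCl⁻]/[HOCl] = 10^(pH − pKa) = 10^(6.87 − 7.46) = 10^-0.59 = 0.257.
Fraction as HOCl = 1 / (1 + 0.257) = 0.7955.
HOCl = 0.7955 × 4.48 ppm = 3.564 ppm.

3.56 ppm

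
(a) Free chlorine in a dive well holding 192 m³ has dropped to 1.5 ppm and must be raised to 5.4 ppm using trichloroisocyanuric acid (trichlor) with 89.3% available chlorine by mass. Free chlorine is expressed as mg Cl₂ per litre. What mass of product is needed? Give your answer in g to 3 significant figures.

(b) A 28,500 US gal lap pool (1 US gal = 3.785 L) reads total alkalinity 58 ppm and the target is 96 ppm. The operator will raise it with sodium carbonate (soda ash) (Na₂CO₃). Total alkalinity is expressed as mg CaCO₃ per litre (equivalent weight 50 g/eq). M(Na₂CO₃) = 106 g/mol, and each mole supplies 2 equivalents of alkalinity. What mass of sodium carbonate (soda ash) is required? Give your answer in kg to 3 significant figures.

(a) 839 g; (b) 4.35 kg

(a) Volume: 192 m³ = 192,000 L.
(a) Chlorine deficit: 5.4 − 1.5 = 3.9 ppm = 3.9 mg/L as Cl₂.
(a) Cl₂ equivalent needed: 3.9 mg/L × 192,000 L = 748,800 mg = 748.8 g.
(a) Product at 89.3% available chlorine: 748.8 / 0.893 = 838.5 g.

(b) Volume: 28,500 US gal × 3.785 L/gal = 107,872 L.
(b) Alkalinity to add: (96 − 58) = 38 mg/L as CaCO₃ × 107,872 L = 4099 g as CaCO₃.
(b) Equivalents: 4099 g ÷ 50 g/eq = 81.98 eq.
(b) Each mole of Na₂CO₃ supplies 2 eq, so 81.98 / 2 = 40.99 mol.
(b) Mass: 40.99 mol × 106 g/mol = 4345 g.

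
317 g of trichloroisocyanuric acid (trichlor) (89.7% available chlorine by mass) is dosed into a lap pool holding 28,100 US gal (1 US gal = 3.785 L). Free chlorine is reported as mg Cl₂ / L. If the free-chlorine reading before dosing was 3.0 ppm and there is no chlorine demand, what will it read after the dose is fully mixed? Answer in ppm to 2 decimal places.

5.67 ppm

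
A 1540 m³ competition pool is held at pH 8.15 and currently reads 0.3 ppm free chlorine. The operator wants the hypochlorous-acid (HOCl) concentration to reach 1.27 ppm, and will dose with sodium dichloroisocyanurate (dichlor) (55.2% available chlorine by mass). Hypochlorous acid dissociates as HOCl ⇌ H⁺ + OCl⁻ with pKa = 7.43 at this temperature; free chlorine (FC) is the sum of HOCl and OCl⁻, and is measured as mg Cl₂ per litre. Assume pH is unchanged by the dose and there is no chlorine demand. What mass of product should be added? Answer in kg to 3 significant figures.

21.3 kg

Volume: 1540 m³ = 1,540,000 L.
[OCl⁻]/[HOCl] = 10^(pH − pKa) = 10^(8.15 − 7.43) = 5.248; fraction as HOCl = 1/(1 + 5.248) = 0.16.
Free chlorine required for 1.27 ppm HOCl: 1.27 / 0.16 = 7.935 ppm.
FC to add: 7.935 − 0.3 = 7.635 mg/L as Cl₂.
Cl₂ equivalent: 7.635 mg/L × 1,540,000 L = 11,760 g.
Product at 55.2% available Cl: 11,760 / 0.552 = 21,300 g.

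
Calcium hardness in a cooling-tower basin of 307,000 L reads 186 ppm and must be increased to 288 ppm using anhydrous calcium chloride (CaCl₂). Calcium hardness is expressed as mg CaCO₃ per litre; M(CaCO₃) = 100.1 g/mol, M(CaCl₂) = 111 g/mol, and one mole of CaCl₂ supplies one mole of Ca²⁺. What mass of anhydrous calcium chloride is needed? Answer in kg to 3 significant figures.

34.7 kg

Hardness to add: (288 − 186) = 102 mg/L as CaCO₃ × 307,000 L = 31,310 g as CaCO₃.
Moles of Ca²⁺ (1 mol Ca²⁺ ≡ 1 mol CaCO₃): 31,310 / 100.1 g/mol = 312.8 mol.
Mass of CaCl₂: 312.8 × 111 = 34,720 g.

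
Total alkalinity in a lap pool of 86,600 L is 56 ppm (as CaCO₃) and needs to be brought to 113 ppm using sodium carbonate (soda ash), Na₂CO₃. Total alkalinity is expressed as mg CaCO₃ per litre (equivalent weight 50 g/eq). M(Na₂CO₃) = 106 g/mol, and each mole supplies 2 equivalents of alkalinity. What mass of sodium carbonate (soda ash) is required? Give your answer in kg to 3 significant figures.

Alkalinity to add: (113 − 56) = 57 mg/L as CaCO₃ × 86,600 L = 4936 g as CaCO₃.
Equivalents: 4936 g ÷ 50 g/eq = 98.72 eq.
Each mole of Na₂CO₃ supplies 2 eq, so 98.72 / 2 = 49.36 mol.
Mass: 49.36 mol × 106 g/mol = 5232 g.

5.23 kg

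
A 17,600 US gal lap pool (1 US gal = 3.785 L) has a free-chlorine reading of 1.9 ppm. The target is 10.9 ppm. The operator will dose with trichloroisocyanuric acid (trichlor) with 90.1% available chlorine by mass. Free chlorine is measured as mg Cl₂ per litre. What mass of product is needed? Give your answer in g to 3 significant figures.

665 g

Volume: 17,600 US gal × 3.785 L/gal = 66,616 L.
Chlorine deficit: 10.9 − 1.9 = 9 ppm = 9 mg/L as Cl₂.
Cl₂ equivalent needed: 9 mg/L × 66,616 L = 599,500 mg = 599.5 g.
Product at 90.1% available chlorine: 599.5 / 0.901 = 665.4 g.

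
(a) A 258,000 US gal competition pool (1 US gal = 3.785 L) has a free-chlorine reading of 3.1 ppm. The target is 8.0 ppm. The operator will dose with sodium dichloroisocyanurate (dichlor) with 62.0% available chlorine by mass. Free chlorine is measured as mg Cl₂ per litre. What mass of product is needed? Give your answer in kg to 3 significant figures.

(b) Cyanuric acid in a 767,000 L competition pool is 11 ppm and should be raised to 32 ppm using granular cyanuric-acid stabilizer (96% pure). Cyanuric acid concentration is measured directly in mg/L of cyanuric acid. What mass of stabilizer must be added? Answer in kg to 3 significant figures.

(a) 7.72 kg; (b) 16.8 kg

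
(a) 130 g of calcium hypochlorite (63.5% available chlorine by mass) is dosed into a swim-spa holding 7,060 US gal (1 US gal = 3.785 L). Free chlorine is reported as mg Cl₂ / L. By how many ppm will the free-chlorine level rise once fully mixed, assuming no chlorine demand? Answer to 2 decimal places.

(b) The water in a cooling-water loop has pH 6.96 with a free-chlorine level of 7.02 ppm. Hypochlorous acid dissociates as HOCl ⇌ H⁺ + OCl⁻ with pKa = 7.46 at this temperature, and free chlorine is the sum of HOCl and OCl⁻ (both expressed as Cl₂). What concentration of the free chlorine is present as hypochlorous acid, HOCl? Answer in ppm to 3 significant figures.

(a) Volume: 7,060 US gal × 3.785 L/gal = 26,722 L.
(a) Available chlorine delivered: 130 g × 0.635 = 82.55 g as Cl₂.
(a) Concentration rise: 82.55 g / 26,722 L = 3.089 mg/L = 3.09 ppm.

(b) [OCl⁻]/[HOCl] = 10^(pH − pKa) = 10^(6.96 − 7.46) = 10^-0.50 = 0.3162.
(b) Fraction as HOCl = 1 / (1 + 0.3162) = 0.7597.
(b) HOCl = 0.7597 × 7.02 ppm = 5.333 ppm.

(a) 3.09 ppm; (b) 5.33 ppm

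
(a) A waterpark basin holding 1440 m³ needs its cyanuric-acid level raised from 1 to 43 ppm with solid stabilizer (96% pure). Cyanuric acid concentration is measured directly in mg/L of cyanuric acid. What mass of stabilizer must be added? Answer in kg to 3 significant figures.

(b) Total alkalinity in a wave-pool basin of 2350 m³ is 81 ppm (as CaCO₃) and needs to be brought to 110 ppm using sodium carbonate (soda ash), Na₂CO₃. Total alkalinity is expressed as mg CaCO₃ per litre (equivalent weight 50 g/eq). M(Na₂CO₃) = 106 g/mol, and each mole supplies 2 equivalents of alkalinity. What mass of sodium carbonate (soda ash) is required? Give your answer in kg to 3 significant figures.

(a) Volume: 1440 m³ = 1,440,000 L.
(a) CYA to add: (43 − 1) = 42 mg/L × 1,440,000 L = 60,480 g cyanuric acid.
(a) At 96% purity: 60,480 / 0.96 = 63,000 g product.

(b) Volume: 2350 m³ = 2,350,000 L.
(b) Alkalinity to add: (110 − 81) = 29 mg/L as CaCO₃ × 2,350,000 L = 68,150 g as CaCO₃.
(b) Equivalents: 68,150 g ÷ 50 g/eq = 1363 eq.
(b) Each mole of Na₂CO₃ supplies 2 eq, so 1363 / 2 = 681.5 mol.
(b) Mass: 681.5 mol × 106 g/mol = 72,240 g.

(a) 63.0 kg; (b) 72.2 kg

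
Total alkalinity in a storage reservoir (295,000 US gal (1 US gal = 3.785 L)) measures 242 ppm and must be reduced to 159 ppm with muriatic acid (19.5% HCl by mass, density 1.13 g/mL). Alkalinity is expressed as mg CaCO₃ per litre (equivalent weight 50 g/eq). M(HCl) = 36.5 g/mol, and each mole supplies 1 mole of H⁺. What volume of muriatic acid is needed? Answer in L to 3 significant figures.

Volume: 295,000 US gal × 3.785 L/gal = 1,116,575 L.
Alkalinity to neutralize: (242 − 159) = 83 mg/L as CaCO₃ × 1,116,575 L = 92,680 g as CaCO₃.
Equivalents of H⁺ required: 92,680 ÷ 50 g/eq = 1854 eq = 1854 mol HCl.
Mass of HCl: 1854 × 36.5 = 67,650 g.
Mass of 19.5% solution: 67,650 / 0.195 = 346,900 g.
Volume: 346,900 g ÷ 1.13 g/mL = 307,000 mL.

307 L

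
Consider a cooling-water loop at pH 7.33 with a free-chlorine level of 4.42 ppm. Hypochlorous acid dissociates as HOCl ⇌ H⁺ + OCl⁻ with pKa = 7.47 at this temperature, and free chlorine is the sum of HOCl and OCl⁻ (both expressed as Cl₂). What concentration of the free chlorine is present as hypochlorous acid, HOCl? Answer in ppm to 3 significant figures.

[OCl⁻]/[HOCl] = 10^(pH − pKa) = 10^(7.33 − 7.47) = 10^-0.14 = 0.7244.
Fraction as HOCl = 1 / (1 + 0.7244) = 0.5799.
HOCl = 0.5799 × 4.42 ppm = 2.563 ppm.

2.56 ppm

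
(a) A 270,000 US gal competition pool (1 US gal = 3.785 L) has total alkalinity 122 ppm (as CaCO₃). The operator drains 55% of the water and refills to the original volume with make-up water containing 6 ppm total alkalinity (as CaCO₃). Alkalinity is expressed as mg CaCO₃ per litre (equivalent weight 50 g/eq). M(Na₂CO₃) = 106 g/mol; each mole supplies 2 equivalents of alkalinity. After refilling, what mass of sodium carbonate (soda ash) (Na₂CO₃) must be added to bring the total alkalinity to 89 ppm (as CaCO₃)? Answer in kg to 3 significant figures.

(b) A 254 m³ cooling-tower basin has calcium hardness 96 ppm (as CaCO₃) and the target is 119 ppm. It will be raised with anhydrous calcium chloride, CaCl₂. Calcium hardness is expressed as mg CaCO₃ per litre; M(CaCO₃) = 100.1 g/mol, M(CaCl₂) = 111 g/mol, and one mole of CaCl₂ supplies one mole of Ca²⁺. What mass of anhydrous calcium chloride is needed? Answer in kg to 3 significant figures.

(a) 33.4 kg; (b) 6.48 kg

(a) Volume: 270,000 US gal × 3.785 L/gal = 1,021,950 L.
(a) After draining 55% and refilling: 122 × 0.45 + 6 × 0.55 = 58.2 ppm.
(a) Deficit to target: 89 − 58.2 = 30.8 mg/L.
(a) As CaCO₃: 30.8 mg/L × 1,021,950 L = 31,480 g; ÷ 50 g/eq ÷ 2 = 314.8 mol Na₂CO₃.
(a) Mass: 314.8 × 106 = 33,360 g.

(b) Volume: 254 m³ = 254,000 L.
(b) Hardness to add: (119 − 96) = 23 mg/L as CaCO₃ × 254,000 L = 5842 g as CaCO₃.
(b) Moles of Ca²⁺ (1 mol Ca²⁺ ≡ 1 mol CaCO₃): 5842 / 100.1 g/mol = 58.36 mol.
(b) Mass of CaCl₂: 58.36 × 111 = 6478 g.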